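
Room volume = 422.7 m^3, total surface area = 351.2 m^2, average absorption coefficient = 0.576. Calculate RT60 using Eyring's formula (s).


Given values:
  V = 422.7 m^3, S = 351.2 m^2, alpha = 0.576
Formula: RT60 = 0.161 * V / (-S * ln(1 - alpha))
Compute ln(1 - 0.576) = ln(0.424) = -0.858022
Denominator: -351.2 * -0.858022 = 301.3373
Numerator: 0.161 * 422.7 = 68.0547
RT60 = 68.0547 / 301.3373 = 0.226

0.226 s


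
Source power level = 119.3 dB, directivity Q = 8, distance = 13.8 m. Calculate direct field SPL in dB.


Given values:
  Lw = 119.3 dB, Q = 8, r = 13.8 m
Formula: SPL = Lw + 10 * log10(Q / (4 * pi * r^2))
Compute 4 * pi * r^2 = 4 * pi * 13.8^2 = 2393.1396
Compute Q / denom = 8 / 2393.1396 = 0.00334289
Compute 10 * log10(0.00334289) = -24.7588
SPL = 119.3 + (-24.7588) = 94.54

94.54 dB


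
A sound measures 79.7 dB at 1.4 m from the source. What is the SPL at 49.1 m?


Given values:
  SPL1 = 79.7 dB, r1 = 1.4 m, r2 = 49.1 m
Formula: SPL2 = SPL1 - 20 * log10(r2 / r1)
Compute ratio: r2 / r1 = 49.1 / 1.4 = 35.0714
Compute log10: log10(35.0714) = 1.544953
Compute drop: 20 * 1.544953 = 30.8991
SPL2 = 79.7 - 30.8991 = 48.8

48.8 dB


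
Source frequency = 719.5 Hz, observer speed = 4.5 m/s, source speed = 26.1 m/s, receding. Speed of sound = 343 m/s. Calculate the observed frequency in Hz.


Given values:
  f_s = 719.5 Hz, v_o = 4.5 m/s, v_s = 26.1 m/s
  Direction: receding
Formula: f_o = f_s * (c - v_o) / (c + v_s)
Numerator: c - v_o = 343 - 4.5 = 338.5
Denominator: c + v_s = 343 + 26.1 = 369.1
f_o = 719.5 * 338.5 / 369.1 = 659.85

659.85 Hz


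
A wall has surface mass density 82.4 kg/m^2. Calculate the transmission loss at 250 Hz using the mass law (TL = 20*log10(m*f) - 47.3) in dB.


Given values:
  m = 82.4 kg/m^2, f = 250 Hz
Formula: TL = 20 * log10(m * f) - 47.3
Compute m * f = 82.4 * 250 = 20600.0
Compute log10(20600.0) = 4.313867
Compute 20 * 4.313867 = 86.2773
TL = 86.2773 - 47.3 = 38.98

38.98 dB


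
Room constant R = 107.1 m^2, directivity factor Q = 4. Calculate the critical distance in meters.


Given values:
  R = 107.1 m^2, Q = 4
Formula: d_c = 0.141 * sqrt(Q * R)
Compute Q * R = 4 * 107.1 = 428.4
Compute sqrt(428.4) = 20.6978
d_c = 0.141 * 20.6978 = 2.918

2.918 m


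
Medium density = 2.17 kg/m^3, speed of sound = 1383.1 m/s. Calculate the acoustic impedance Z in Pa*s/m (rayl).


Given values:
  rho = 2.17 kg/m^3
  c = 1383.1 m/s
Formula: Z = rho * c
Z = 2.17 * 1383.1
Z = 3001.33

3001.33 rayl


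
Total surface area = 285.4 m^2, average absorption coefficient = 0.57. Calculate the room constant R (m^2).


Given values:
  S = 285.4 m^2, alpha = 0.57
Formula: R = S * alpha / (1 - alpha)
Numerator: 285.4 * 0.57 = 162.678
Denominator: 1 - 0.57 = 0.43
R = 162.678 / 0.43 = 378.32

378.32 m^2


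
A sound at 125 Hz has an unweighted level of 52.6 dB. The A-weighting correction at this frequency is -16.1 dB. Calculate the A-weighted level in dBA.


Given values:
  SPL = 52.6 dB
  A-weighting at 125 Hz = -16.1 dB
Formula: L_A = SPL + A_weight
L_A = 52.6 + (-16.1)
L_A = 36.5

36.5 dBA


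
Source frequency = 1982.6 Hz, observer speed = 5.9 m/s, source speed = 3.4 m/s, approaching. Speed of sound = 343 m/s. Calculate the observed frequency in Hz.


Given values:
  f_s = 1982.6 Hz, v_o = 5.9 m/s, v_s = 3.4 m/s
  Direction: approaching
Formula: f_o = f_s * (c + v_o) / (c - v_s)
Numerator: c + v_o = 343 + 5.9 = 348.9
Denominator: c - v_s = 343 - 3.4 = 339.6
f_o = 1982.6 * 348.9 / 339.6 = 2036.89

2036.89 Hz


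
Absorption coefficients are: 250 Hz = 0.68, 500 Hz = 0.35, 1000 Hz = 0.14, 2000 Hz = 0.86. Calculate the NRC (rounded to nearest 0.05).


Given values:
  a_250 = 0.68, a_500 = 0.35
  a_1000 = 0.14, a_2000 = 0.86
Formula: NRC = (a250 + a500 + a1000 + a2000) / 4
Sum = 0.68 + 0.35 + 0.14 + 0.86 = 2.03
NRC = 2.03 / 4 = 0.5075
Rounded to nearest 0.05: 0.5

0.5


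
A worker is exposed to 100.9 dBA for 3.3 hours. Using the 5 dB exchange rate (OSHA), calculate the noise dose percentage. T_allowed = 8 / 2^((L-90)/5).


Given values:
  L = 100.9 dBA, T = 3.3 hours
Formula: T_allowed = 8 / 2^((L - 90) / 5)
Compute exponent: (100.9 - 90) / 5 = 2.18
Compute 2^(2.18) = 4.531536
T_allowed = 8 / 4.531536 = 1.765406 hours
Dose = (T / T_allowed) * 100
Dose = (3.3 / 1.765406) * 100 = 186.93

186.93 %


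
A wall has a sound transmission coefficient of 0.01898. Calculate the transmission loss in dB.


Given values:
  tau = 0.01898
Formula: TL = 10 * log10(1 / tau)
Compute 1 / tau = 1 / 0.01898 = 52.687
Compute log10(52.687) = 1.721703
TL = 10 * 1.721703 = 17.22

17.22 dB


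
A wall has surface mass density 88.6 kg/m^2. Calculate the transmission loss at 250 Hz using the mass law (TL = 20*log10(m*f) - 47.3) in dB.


Given values:
  m = 88.6 kg/m^2, f = 250 Hz
Formula: TL = 20 * log10(m * f) - 47.3
Compute m * f = 88.6 * 250 = 22150.0
Compute log10(22150.0) = 4.345374
Compute 20 * 4.345374 = 86.9075
TL = 86.9075 - 47.3 = 39.61

39.61 dB


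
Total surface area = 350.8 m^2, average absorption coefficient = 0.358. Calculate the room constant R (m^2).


Given values:
  S = 350.8 m^2, alpha = 0.358
Formula: R = S * alpha / (1 - alpha)
Numerator: 350.8 * 0.358 = 125.5864
Denominator: 1 - 0.358 = 0.642
R = 125.5864 / 0.642 = 195.62

195.62 m^2


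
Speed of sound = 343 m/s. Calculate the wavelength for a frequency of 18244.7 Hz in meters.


Given values:
  c = 343 m/s, f = 18244.7 Hz
Formula: lambda = c / f
lambda = 343 / 18244.7
lambda = 0.0188

0.0188 m


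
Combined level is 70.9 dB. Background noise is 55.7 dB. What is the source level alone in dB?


Given values:
  L_total = 70.9 dB, L_bg = 55.7 dB
Formula: L_source = 10 * log10(10^(L_total/10) - 10^(L_bg/10))
Convert to linear:
  10^(70.9/10) = 12302687.7081
  10^(55.7/10) = 371535.2291
Difference: 12302687.7081 - 371535.2291 = 11931152.479
L_source = 10 * log10(11931152.479) = 70.77

70.77 dB


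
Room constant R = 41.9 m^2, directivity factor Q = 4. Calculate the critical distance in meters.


Given values:
  R = 41.9 m^2, Q = 4
Formula: d_c = 0.141 * sqrt(Q * R)
Compute Q * R = 4 * 41.9 = 167.6
Compute sqrt(167.6) = 12.946
d_c = 0.141 * 12.946 = 1.825

1.825 m


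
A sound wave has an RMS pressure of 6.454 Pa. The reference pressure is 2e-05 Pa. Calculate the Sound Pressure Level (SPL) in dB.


Given values:
  p = 6.454 Pa
  p_ref = 2e-05 Pa
Formula: SPL = 20 * log10(p / p_ref)
Compute ratio: p / p_ref = 6.454 / 2e-05 = 322700
Compute log10: log10(322700) = 5.508799
Multiply: SPL = 20 * 5.508799 = 110.18

110.18 dB


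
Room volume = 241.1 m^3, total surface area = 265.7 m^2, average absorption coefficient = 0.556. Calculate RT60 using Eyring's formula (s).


Given values:
  V = 241.1 m^3, S = 265.7 m^2, alpha = 0.556
Formula: RT60 = 0.161 * V / (-S * ln(1 - alpha))
Compute ln(1 - 0.556) = ln(0.444) = -0.811931
Denominator: -265.7 * -0.811931 = 215.7301
Numerator: 0.161 * 241.1 = 38.8171
RT60 = 38.8171 / 215.7301 = 0.18

0.18 s


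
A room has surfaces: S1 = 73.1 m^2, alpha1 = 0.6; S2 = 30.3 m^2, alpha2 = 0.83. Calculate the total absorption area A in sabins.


Given surfaces:
  Surface 1: 73.1 * 0.6 = 43.86
  Surface 2: 30.3 * 0.83 = 25.149
Formula: A = sum(Si * alpha_i)
A = 43.86 + 25.149
A = 69.01

69.01 sabins


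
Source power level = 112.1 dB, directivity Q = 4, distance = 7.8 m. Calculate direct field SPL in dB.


Given values:
  Lw = 112.1 dB, Q = 4, r = 7.8 m
Formula: SPL = Lw + 10 * log10(Q / (4 * pi * r^2))
Compute 4 * pi * r^2 = 4 * pi * 7.8^2 = 764.538
Compute Q / denom = 4 / 764.538 = 0.00523192
Compute 10 * log10(0.00523192) = -22.8134
SPL = 112.1 + (-22.8134) = 89.29

89.29 dB


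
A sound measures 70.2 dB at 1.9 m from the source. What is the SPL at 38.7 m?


Given values:
  SPL1 = 70.2 dB, r1 = 1.9 m, r2 = 38.7 m
Formula: SPL2 = SPL1 - 20 * log10(r2 / r1)
Compute ratio: r2 / r1 = 38.7 / 1.9 = 20.3684
Compute log10: log10(20.3684) = 1.308957
Compute drop: 20 * 1.308957 = 26.1791
SPL2 = 70.2 - 26.1791 = 44.02

44.02 dB


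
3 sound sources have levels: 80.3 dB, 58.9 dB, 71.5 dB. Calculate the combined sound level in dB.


Formula: L_total = 10 * log10( sum(10^(Li/10)) )
  Source 1: 10^(80.3/10) = 107151930.5238
  Source 2: 10^(58.9/10) = 776247.1166
  Source 3: 10^(71.5/10) = 14125375.4462
Sum of linear values = 122053553.0866
L_total = 10 * log10(122053553.0866) = 80.87

80.87 dB


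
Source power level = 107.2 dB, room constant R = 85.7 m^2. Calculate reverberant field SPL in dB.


Given values:
  Lw = 107.2 dB, R = 85.7 m^2
Formula: SPL = Lw + 10 * log10(4 / R)
Compute 4 / R = 4 / 85.7 = 0.046674
Compute 10 * log10(0.046674) = -13.3092
SPL = 107.2 + (-13.3092) = 93.89

93.89 dB


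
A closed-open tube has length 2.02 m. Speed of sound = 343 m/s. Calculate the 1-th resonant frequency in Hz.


Given values:
  Tube type: closed-open, L = 2.02 m, c = 343 m/s, n = 1
Formula: f_n = (2n - 1) * c / (4 * L)
Compute 2n - 1 = 2*1 - 1 = 1
Compute 4 * L = 4 * 2.02 = 8.08
f = 1 * 343 / 8.08
f = 42.45

42.45 Hz


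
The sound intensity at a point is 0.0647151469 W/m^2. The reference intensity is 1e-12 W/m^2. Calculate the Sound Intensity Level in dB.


Given values:
  I = 0.0647151469 W/m^2
  I_ref = 1e-12 W/m^2
Formula: SIL = 10 * log10(I / I_ref)
Compute ratio: I / I_ref = 64715146900
Compute log10: log10(64715146900) = 10.811006
Multiply: SIL = 10 * 10.811006 = 108.11

108.11 dB


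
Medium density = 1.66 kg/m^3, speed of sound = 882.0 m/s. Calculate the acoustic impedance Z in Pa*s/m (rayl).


Given values:
  rho = 1.66 kg/m^3
  c = 882.0 m/s
Formula: Z = rho * c
Z = 1.66 * 882.0
Z = 1464.12

1464.12 rayl


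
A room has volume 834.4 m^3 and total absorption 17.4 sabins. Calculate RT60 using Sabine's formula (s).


Given values:
  V = 834.4 m^3
  A = 17.4 sabins
Formula: RT60 = 0.161 * V / A
Numerator: 0.161 * 834.4 = 134.3384
RT60 = 134.3384 / 17.4 = 7.721

7.721 s


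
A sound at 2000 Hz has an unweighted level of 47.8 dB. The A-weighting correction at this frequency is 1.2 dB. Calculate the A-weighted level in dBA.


Given values:
  SPL = 47.8 dB
  A-weighting at 2000 Hz = 1.2 dB
Formula: L_A = SPL + A_weight
L_A = 47.8 + (1.2)
L_A = 49.0

49.0 dBA


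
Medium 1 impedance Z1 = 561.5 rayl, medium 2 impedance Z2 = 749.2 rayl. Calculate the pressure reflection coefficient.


Given values:
  Z1 = 561.5 rayl, Z2 = 749.2 rayl
Formula: R = (Z2 - Z1) / (Z2 + Z1)
Numerator: Z2 - Z1 = 749.2 - 561.5 = 187.7
Denominator: Z2 + Z1 = 749.2 + 561.5 = 1310.7
R = 187.7 / 1310.7 = 0.1432

0.1432


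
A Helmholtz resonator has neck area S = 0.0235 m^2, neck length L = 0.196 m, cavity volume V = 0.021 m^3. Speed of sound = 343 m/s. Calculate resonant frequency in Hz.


Given values:
  S = 0.0235 m^2, L = 0.196 m, V = 0.021 m^3, c = 343 m/s
Formula: f = (c / (2*pi)) * sqrt(S / (V * L))
Compute V * L = 0.021 * 0.196 = 0.004116
Compute S / (V * L) = 0.0235 / 0.004116 = 5.7094
Compute sqrt(5.7094) = 2.389435
Compute c / (2*pi) = 343 / 6.283185 = 54.590148
f = 54.590148 * 2.389435 = 130.44

130.44 Hz


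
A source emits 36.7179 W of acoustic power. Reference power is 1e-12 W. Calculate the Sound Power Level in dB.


Given values:
  W = 36.7179 W
  W_ref = 1e-12 W
Formula: SWL = 10 * log10(W / W_ref)
Compute ratio: W / W_ref = 36717900000000
Compute log10: log10(36717900000000) = 13.564878
Multiply: SWL = 10 * 13.564878 = 135.65

135.65 dB


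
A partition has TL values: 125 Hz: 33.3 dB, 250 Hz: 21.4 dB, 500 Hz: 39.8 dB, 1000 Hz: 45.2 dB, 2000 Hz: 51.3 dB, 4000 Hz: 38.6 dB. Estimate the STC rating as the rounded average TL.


Given TL values at each frequency:
  125 Hz: 33.3 dB
  250 Hz: 21.4 dB
  500 Hz: 39.8 dB
  1000 Hz: 45.2 dB
  2000 Hz: 51.3 dB
  4000 Hz: 38.6 dB
Formula: STC ~ round(average of TL values)
Sum = 33.3 + 21.4 + 39.8 + 45.2 + 51.3 + 38.6 = 229.6
Average = 229.6 / 6 = 38.27
Rounded: 38

38


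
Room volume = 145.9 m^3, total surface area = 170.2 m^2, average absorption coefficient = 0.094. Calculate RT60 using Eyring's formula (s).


Given values:
  V = 145.9 m^3, S = 170.2 m^2, alpha = 0.094
Formula: RT60 = 0.161 * V / (-S * ln(1 - alpha))
Compute ln(1 - 0.094) = ln(0.906) = -0.098716
Denominator: -170.2 * -0.098716 = 16.8015
Numerator: 0.161 * 145.9 = 23.4899
RT60 = 23.4899 / 16.8015 = 1.398

1.398 s


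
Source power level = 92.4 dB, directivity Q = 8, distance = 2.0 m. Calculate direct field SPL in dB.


Given values:
  Lw = 92.4 dB, Q = 8, r = 2.0 m
Formula: SPL = Lw + 10 * log10(Q / (4 * pi * r^2))
Compute 4 * pi * r^2 = 4 * pi * 2.0^2 = 50.2655
Compute Q / denom = 8 / 50.2655 = 0.15915489
Compute 10 * log10(0.15915489) = -7.9818
SPL = 92.4 + (-7.9818) = 84.42

84.42 dB


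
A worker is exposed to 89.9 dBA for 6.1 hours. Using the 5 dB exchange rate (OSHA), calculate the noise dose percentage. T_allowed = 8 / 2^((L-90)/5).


Given values:
  L = 89.9 dBA, T = 6.1 hours
Formula: T_allowed = 8 / 2^((L - 90) / 5)
Compute exponent: (89.9 - 90) / 5 = -0.02
Compute 2^(-0.02) = 0.986233
T_allowed = 8 / 0.986233 = 8.111673 hours
Dose = (T / T_allowed) * 100
Dose = (6.1 / 8.111673) * 100 = 75.2

75.2 %


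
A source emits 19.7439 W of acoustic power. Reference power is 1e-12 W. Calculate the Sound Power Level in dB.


Given values:
  W = 19.7439 W
  W_ref = 1e-12 W
Formula: SWL = 10 * log10(W / W_ref)
Compute ratio: W / W_ref = 19743900000000
Compute log10: log10(19743900000000) = 13.295433
Multiply: SWL = 10 * 13.295433 = 132.95

132.95 dB


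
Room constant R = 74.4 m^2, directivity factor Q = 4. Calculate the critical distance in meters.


Given values:
  R = 74.4 m^2, Q = 4
Formula: d_c = 0.141 * sqrt(Q * R)
Compute Q * R = 4 * 74.4 = 297.6
Compute sqrt(297.6) = 17.2511
d_c = 0.141 * 17.2511 = 2.432

2.432 m


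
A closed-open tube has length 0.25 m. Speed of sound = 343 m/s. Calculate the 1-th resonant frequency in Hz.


Given values:
  Tube type: closed-open, L = 0.25 m, c = 343 m/s, n = 1
Formula: f_n = (2n - 1) * c / (4 * L)
Compute 2n - 1 = 2*1 - 1 = 1
Compute 4 * L = 4 * 0.25 = 1.0
f = 1 * 343 / 1.0
f = 343.0

343.0 Hz


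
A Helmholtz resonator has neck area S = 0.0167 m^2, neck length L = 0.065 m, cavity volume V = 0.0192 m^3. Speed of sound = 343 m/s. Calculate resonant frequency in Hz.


Given values:
  S = 0.0167 m^2, L = 0.065 m, V = 0.0192 m^3, c = 343 m/s
Formula: f = (c / (2*pi)) * sqrt(S / (V * L))
Compute V * L = 0.0192 * 0.065 = 0.001248
Compute S / (V * L) = 0.0167 / 0.001248 = 13.3814
Compute sqrt(13.3814) = 3.65806
Compute c / (2*pi) = 343 / 6.283185 = 54.590148
f = 54.590148 * 3.65806 = 199.69

199.69 Hz


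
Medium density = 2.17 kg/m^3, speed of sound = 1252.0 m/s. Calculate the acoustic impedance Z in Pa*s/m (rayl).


Given values:
  rho = 2.17 kg/m^3
  c = 1252.0 m/s
Formula: Z = rho * c
Z = 2.17 * 1252.0
Z = 2716.84

2716.84 rayl


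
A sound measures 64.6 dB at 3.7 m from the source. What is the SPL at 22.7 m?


Given values:
  SPL1 = 64.6 dB, r1 = 3.7 m, r2 = 22.7 m
Formula: SPL2 = SPL1 - 20 * log10(r2 / r1)
Compute ratio: r2 / r1 = 22.7 / 3.7 = 6.1351
Compute log10: log10(6.1351) = 0.787822
Compute drop: 20 * 0.787822 = 15.7564
SPL2 = 64.6 - 15.7564 = 48.84

48.84 dB


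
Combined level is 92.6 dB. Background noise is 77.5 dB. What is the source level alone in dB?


Given values:
  L_total = 92.6 dB, L_bg = 77.5 dB
Formula: L_source = 10 * log10(10^(L_total/10) - 10^(L_bg/10))
Convert to linear:
  10^(92.6/10) = 1819700858.61
  10^(77.5/10) = 56234132.519
Difference: 1819700858.61 - 56234132.519 = 1763466726.091
L_source = 10 * log10(1763466726.091) = 92.46

92.46 dB


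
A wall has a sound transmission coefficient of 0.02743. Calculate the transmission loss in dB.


Given values:
  tau = 0.02743
Formula: TL = 10 * log10(1 / tau)
Compute 1 / tau = 1 / 0.02743 = 36.4564
Compute log10(36.4564) = 1.561774
TL = 10 * 1.561774 = 15.62

15.62 dB


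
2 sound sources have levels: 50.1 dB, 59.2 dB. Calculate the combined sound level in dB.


Formula: L_total = 10 * log10( sum(10^(Li/10)) )
  Source 1: 10^(50.1/10) = 102329.2992
  Source 2: 10^(59.2/10) = 831763.7711
Sum of linear values = 934093.0703
L_total = 10 * log10(934093.0703) = 59.7

59.7 dB


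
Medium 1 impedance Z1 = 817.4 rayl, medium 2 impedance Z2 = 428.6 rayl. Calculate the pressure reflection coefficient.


Given values:
  Z1 = 817.4 rayl, Z2 = 428.6 rayl
Formula: R = (Z2 - Z1) / (Z2 + Z1)
Numerator: Z2 - Z1 = 428.6 - 817.4 = -388.8
Denominator: Z2 + Z1 = 428.6 + 817.4 = 1246.0
R = -388.8 / 1246.0 = -0.312

-0.312


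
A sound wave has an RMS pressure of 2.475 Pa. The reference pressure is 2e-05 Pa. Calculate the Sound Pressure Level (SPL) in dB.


Given values:
  p = 2.475 Pa
  p_ref = 2e-05 Pa
Formula: SPL = 20 * log10(p / p_ref)
Compute ratio: p / p_ref = 2.475 / 2e-05 = 123750
Compute log10: log10(123750) = 5.092545
Multiply: SPL = 20 * 5.092545 = 101.85

101.85 dB


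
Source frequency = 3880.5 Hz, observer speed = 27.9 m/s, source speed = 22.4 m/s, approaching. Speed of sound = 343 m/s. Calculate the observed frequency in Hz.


Given values:
  f_s = 3880.5 Hz, v_o = 27.9 m/s, v_s = 22.4 m/s
  Direction: approaching
Formula: f_o = f_s * (c + v_o) / (c - v_s)
Numerator: c + v_o = 343 + 27.9 = 370.9
Denominator: c - v_s = 343 - 22.4 = 320.6
f_o = 3880.5 * 370.9 / 320.6 = 4489.32

4489.32 Hz


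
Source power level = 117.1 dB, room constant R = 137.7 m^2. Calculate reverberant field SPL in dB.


Given values:
  Lw = 117.1 dB, R = 137.7 m^2
Formula: SPL = Lw + 10 * log10(4 / R)
Compute 4 / R = 4 / 137.7 = 0.029049
Compute 10 * log10(0.029049) = -15.3687
SPL = 117.1 + (-15.3687) = 101.73

101.73 dB


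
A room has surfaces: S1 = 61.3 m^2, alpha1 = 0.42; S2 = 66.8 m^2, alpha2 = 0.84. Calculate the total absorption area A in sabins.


Given surfaces:
  Surface 1: 61.3 * 0.42 = 25.746
  Surface 2: 66.8 * 0.84 = 56.112
Formula: A = sum(Si * alpha_i)
A = 25.746 + 56.112
A = 81.86

81.86 sabins


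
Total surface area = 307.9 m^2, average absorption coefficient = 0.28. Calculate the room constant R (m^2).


Given values:
  S = 307.9 m^2, alpha = 0.28
Formula: R = S * alpha / (1 - alpha)
Numerator: 307.9 * 0.28 = 86.212
Denominator: 1 - 0.28 = 0.72
R = 86.212 / 0.72 = 119.74

119.74 m^2


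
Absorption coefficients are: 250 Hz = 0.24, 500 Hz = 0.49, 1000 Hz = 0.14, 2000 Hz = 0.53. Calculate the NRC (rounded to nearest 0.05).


Given values:
  a_250 = 0.24, a_500 = 0.49
  a_1000 = 0.14, a_2000 = 0.53
Formula: NRC = (a250 + a500 + a1000 + a2000) / 4
Sum = 0.24 + 0.49 + 0.14 + 0.53 = 1.4
NRC = 1.4 / 4 = 0.35
Rounded to nearest 0.05: 0.35

0.35


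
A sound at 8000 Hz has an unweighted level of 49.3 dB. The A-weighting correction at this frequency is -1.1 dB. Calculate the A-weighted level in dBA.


Given values:
  SPL = 49.3 dB
  A-weighting at 8000 Hz = -1.1 dB
Formula: L_A = SPL + A_weight
L_A = 49.3 + (-1.1)
L_A = 48.2

48.2 dBA


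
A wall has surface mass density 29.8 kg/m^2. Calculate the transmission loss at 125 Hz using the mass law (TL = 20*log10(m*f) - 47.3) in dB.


Given values:
  m = 29.8 kg/m^2, f = 125 Hz
Formula: TL = 20 * log10(m * f) - 47.3
Compute m * f = 29.8 * 125 = 3725.0
Compute log10(3725.0) = 3.571126
Compute 20 * 3.571126 = 71.4225
TL = 71.4225 - 47.3 = 24.12

24.12 dB


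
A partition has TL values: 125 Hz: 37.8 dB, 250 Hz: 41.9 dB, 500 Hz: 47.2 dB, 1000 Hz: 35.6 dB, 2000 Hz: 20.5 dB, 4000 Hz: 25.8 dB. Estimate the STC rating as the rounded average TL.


Given TL values at each frequency:
  125 Hz: 37.8 dB
  250 Hz: 41.9 dB
  500 Hz: 47.2 dB
  1000 Hz: 35.6 dB
  2000 Hz: 20.5 dB
  4000 Hz: 25.8 dB
Formula: STC ~ round(average of TL values)
Sum = 37.8 + 41.9 + 47.2 + 35.6 + 20.5 + 25.8 = 208.8
Average = 208.8 / 6 = 34.8
Rounded: 35

35


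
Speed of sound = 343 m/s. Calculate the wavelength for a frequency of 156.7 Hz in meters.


Given values:
  c = 343 m/s, f = 156.7 Hz
Formula: lambda = c / f
lambda = 343 / 156.7
lambda = 2.1889

2.1889 m


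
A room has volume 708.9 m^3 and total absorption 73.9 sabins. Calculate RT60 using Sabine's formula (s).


Given values:
  V = 708.9 m^3
  A = 73.9 sabins
Formula: RT60 = 0.161 * V / A
Numerator: 0.161 * 708.9 = 114.1329
RT60 = 114.1329 / 73.9 = 1.544

1.544 s


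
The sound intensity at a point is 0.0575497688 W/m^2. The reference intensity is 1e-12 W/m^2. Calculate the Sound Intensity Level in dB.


Given values:
  I = 0.0575497688 W/m^2
  I_ref = 1e-12 W/m^2
Formula: SIL = 10 * log10(I / I_ref)
Compute ratio: I / I_ref = 57549768800
Compute log10: log10(57549768800) = 10.760044
Multiply: SIL = 10 * 10.760044 = 107.6

107.6 dB


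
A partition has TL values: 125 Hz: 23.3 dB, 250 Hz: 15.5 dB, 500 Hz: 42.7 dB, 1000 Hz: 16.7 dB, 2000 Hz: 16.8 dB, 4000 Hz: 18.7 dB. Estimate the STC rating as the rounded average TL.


Given TL values at each frequency:
  125 Hz: 23.3 dB
  250 Hz: 15.5 dB
  500 Hz: 42.7 dB
  1000 Hz: 16.7 dB
  2000 Hz: 16.8 dB
  4000 Hz: 18.7 dB
Formula: STC ~ round(average of TL values)
Sum = 23.3 + 15.5 + 42.7 + 16.7 + 16.8 + 18.7 = 133.7
Average = 133.7 / 6 = 22.28
Rounded: 22

22


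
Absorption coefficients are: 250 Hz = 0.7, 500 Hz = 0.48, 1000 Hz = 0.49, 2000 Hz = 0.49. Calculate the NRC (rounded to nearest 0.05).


Given values:
  a_250 = 0.7, a_500 = 0.48
  a_1000 = 0.49, a_2000 = 0.49
Formula: NRC = (a250 + a500 + a1000 + a2000) / 4
Sum = 0.7 + 0.48 + 0.49 + 0.49 = 2.16
NRC = 2.16 / 4 = 0.54
Rounded to nearest 0.05: 0.55

0.55


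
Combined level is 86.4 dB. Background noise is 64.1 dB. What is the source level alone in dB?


Given values:
  L_total = 86.4 dB, L_bg = 64.1 dB
Formula: L_source = 10 * log10(10^(L_total/10) - 10^(L_bg/10))
Convert to linear:
  10^(86.4/10) = 436515832.2402
  10^(64.1/10) = 2570395.7828
Difference: 436515832.2402 - 2570395.7828 = 433945436.4574
L_source = 10 * log10(433945436.4574) = 86.37

86.37 dB


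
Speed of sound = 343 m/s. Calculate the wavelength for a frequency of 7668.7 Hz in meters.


Given values:
  c = 343 m/s, f = 7668.7 Hz
Formula: lambda = c / f
lambda = 343 / 7668.7
lambda = 0.0447

0.0447 m


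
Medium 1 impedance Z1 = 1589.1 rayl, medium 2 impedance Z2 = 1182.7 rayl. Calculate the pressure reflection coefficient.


Given values:
  Z1 = 1589.1 rayl, Z2 = 1182.7 rayl
Formula: R = (Z2 - Z1) / (Z2 + Z1)
Numerator: Z2 - Z1 = 1182.7 - 1589.1 = -406.4
Denominator: Z2 + Z1 = 1182.7 + 1589.1 = 2771.8
R = -406.4 / 2771.8 = -0.1466

-0.1466


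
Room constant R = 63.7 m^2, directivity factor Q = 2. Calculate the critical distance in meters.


Given values:
  R = 63.7 m^2, Q = 2
Formula: d_c = 0.141 * sqrt(Q * R)
Compute Q * R = 2 * 63.7 = 127.4
Compute sqrt(127.4) = 11.2872
d_c = 0.141 * 11.2872 = 1.591

1.591 m


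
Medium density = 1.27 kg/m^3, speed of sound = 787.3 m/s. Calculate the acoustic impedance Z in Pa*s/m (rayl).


Given values:
  rho = 1.27 kg/m^3
  c = 787.3 m/s
Formula: Z = rho * c
Z = 1.27 * 787.3
Z = 999.87

999.87 rayl


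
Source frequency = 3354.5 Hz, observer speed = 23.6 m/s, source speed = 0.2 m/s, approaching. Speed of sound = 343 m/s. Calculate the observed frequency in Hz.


Given values:
  f_s = 3354.5 Hz, v_o = 23.6 m/s, v_s = 0.2 m/s
  Direction: approaching
Formula: f_o = f_s * (c + v_o) / (c - v_s)
Numerator: c + v_o = 343 + 23.6 = 366.6
Denominator: c - v_s = 343 - 0.2 = 342.8
f_o = 3354.5 * 366.6 / 342.8 = 3587.4

3587.4 Hz


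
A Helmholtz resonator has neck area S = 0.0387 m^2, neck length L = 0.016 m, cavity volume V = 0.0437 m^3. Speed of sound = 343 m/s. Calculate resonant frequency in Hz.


Given values:
  S = 0.0387 m^2, L = 0.016 m, V = 0.0437 m^3, c = 343 m/s
Formula: f = (c / (2*pi)) * sqrt(S / (V * L))
Compute V * L = 0.0437 * 0.016 = 0.0006992
Compute S / (V * L) = 0.0387 / 0.0006992 = 55.349
Compute sqrt(55.349) = 7.439691
Compute c / (2*pi) = 343 / 6.283185 = 54.590148
f = 54.590148 * 7.439691 = 406.13

406.13 Hz


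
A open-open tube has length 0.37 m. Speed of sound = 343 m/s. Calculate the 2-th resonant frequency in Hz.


Given values:
  Tube type: open-open, L = 0.37 m, c = 343 m/s, n = 2
Formula: f_n = n * c / (2 * L)
Compute 2 * L = 2 * 0.37 = 0.74
f = 2 * 343 / 0.74
f = 927.03

927.03 Hz


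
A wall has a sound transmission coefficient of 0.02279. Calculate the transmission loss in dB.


Given values:
  tau = 0.02279
Formula: TL = 10 * log10(1 / tau)
Compute 1 / tau = 1 / 0.02279 = 43.8789
Compute log10(43.8789) = 1.642256
TL = 10 * 1.642256 = 16.42

16.42 dB


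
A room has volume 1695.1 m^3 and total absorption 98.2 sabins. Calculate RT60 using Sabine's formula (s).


Given values:
  V = 1695.1 m^3
  A = 98.2 sabins
Formula: RT60 = 0.161 * V / A
Numerator: 0.161 * 1695.1 = 272.9111
RT60 = 272.9111 / 98.2 = 2.779

2.779 s


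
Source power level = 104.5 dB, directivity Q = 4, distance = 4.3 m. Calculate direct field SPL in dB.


Given values:
  Lw = 104.5 dB, Q = 4, r = 4.3 m
Formula: SPL = Lw + 10 * log10(Q / (4 * pi * r^2))
Compute 4 * pi * r^2 = 4 * pi * 4.3^2 = 232.3522
Compute Q / denom = 4 / 232.3522 = 0.01721524
Compute 10 * log10(0.01721524) = -17.6409
SPL = 104.5 + (-17.6409) = 86.86

86.86 dB


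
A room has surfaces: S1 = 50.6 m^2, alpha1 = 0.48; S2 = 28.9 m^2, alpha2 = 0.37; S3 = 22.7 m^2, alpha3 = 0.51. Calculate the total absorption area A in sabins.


Given surfaces:
  Surface 1: 50.6 * 0.48 = 24.288
  Surface 2: 28.9 * 0.37 = 10.693
  Surface 3: 22.7 * 0.51 = 11.577
Formula: A = sum(Si * alpha_i)
A = 24.288 + 10.693 + 11.577
A = 46.56

46.56 sabins


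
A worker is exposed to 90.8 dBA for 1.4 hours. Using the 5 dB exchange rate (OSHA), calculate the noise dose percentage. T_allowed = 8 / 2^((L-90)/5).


Given values:
  L = 90.8 dBA, T = 1.4 hours
Formula: T_allowed = 8 / 2^((L - 90) / 5)
Compute exponent: (90.8 - 90) / 5 = 0.16
Compute 2^(0.16) = 1.117287
T_allowed = 8 / 1.117287 = 7.160201 hours
Dose = (T / T_allowed) * 100
Dose = (1.4 / 7.160201) * 100 = 19.55

19.55 %


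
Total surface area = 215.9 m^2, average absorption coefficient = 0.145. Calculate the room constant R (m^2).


Given values:
  S = 215.9 m^2, alpha = 0.145
Formula: R = S * alpha / (1 - alpha)
Numerator: 215.9 * 0.145 = 31.3055
Denominator: 1 - 0.145 = 0.855
R = 31.3055 / 0.855 = 36.61

36.61 m^2


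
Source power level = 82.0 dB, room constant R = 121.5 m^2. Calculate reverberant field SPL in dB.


Given values:
  Lw = 82.0 dB, R = 121.5 m^2
Formula: SPL = Lw + 10 * log10(4 / R)
Compute 4 / R = 4 / 121.5 = 0.032922
Compute 10 * log10(0.032922) = -14.8251
SPL = 82.0 + (-14.8251) = 67.17

67.17 dB


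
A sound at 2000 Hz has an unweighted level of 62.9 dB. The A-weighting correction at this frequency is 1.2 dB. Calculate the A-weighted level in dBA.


Given values:
  SPL = 62.9 dB
  A-weighting at 2000 Hz = 1.2 dB
Formula: L_A = SPL + A_weight
L_A = 62.9 + (1.2)
L_A = 64.1

64.1 dBA


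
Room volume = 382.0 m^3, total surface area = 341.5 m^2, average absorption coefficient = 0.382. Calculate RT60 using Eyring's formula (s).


Given values:
  V = 382.0 m^3, S = 341.5 m^2, alpha = 0.382
Formula: RT60 = 0.161 * V / (-S * ln(1 - alpha))
Compute ln(1 - 0.382) = ln(0.618) = -0.481267
Denominator: -341.5 * -0.481267 = 164.3527
Numerator: 0.161 * 382.0 = 61.502
RT60 = 61.502 / 164.3527 = 0.374

0.374 s


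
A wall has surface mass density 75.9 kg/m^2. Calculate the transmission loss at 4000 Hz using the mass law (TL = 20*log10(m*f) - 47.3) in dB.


Given values:
  m = 75.9 kg/m^2, f = 4000 Hz
Formula: TL = 20 * log10(m * f) - 47.3
Compute m * f = 75.9 * 4000 = 303600.0
Compute log10(303600.0) = 5.482302
Compute 20 * 5.482302 = 109.646
TL = 109.646 - 47.3 = 62.35

62.35 dB


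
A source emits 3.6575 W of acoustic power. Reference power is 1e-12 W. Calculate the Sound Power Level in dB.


Given values:
  W = 3.6575 W
  W_ref = 1e-12 W
Formula: SWL = 10 * log10(W / W_ref)
Compute ratio: W / W_ref = 3657500000000
Compute log10: log10(3657500000000) = 12.563184
Multiply: SWL = 10 * 12.563184 = 125.63

125.63 dB


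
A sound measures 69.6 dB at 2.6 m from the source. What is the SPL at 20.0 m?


Given values:
  SPL1 = 69.6 dB, r1 = 2.6 m, r2 = 20.0 m
Formula: SPL2 = SPL1 - 20 * log10(r2 / r1)
Compute ratio: r2 / r1 = 20.0 / 2.6 = 7.6923
Compute log10: log10(7.6923) = 0.886056
Compute drop: 20 * 0.886056 = 17.7211
SPL2 = 69.6 - 17.7211 = 51.88

51.88 dB


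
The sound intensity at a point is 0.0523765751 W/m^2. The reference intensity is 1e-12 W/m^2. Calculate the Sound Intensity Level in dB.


Given values:
  I = 0.0523765751 W/m^2
  I_ref = 1e-12 W/m^2
Formula: SIL = 10 * log10(I / I_ref)
Compute ratio: I / I_ref = 52376575100
Compute log10: log10(52376575100) = 10.719137
Multiply: SIL = 10 * 10.719137 = 107.19

107.19 dB


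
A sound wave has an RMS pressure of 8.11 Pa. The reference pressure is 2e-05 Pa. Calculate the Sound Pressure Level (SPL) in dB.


Given values:
  p = 8.11 Pa
  p_ref = 2e-05 Pa
Formula: SPL = 20 * log10(p / p_ref)
Compute ratio: p / p_ref = 8.11 / 2e-05 = 405500
Compute log10: log10(405500) = 5.607991
Multiply: SPL = 20 * 5.607991 = 112.16

112.16 dB


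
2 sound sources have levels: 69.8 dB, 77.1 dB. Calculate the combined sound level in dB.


Formula: L_total = 10 * log10( sum(10^(Li/10)) )
  Source 1: 10^(69.8/10) = 9549925.8602
  Source 2: 10^(77.1/10) = 51286138.3991
Sum of linear values = 60836064.2593
L_total = 10 * log10(60836064.2593) = 77.84

77.84 dB


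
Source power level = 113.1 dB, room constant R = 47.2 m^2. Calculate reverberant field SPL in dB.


Given values:
  Lw = 113.1 dB, R = 47.2 m^2
Formula: SPL = Lw + 10 * log10(4 / R)
Compute 4 / R = 4 / 47.2 = 0.084746
Compute 10 * log10(0.084746) = -10.7188
SPL = 113.1 + (-10.7188) = 102.38

102.38 dB


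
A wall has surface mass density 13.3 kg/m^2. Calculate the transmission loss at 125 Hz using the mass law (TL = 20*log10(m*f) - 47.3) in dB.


Given values:
  m = 13.3 kg/m^2, f = 125 Hz
Formula: TL = 20 * log10(m * f) - 47.3
Compute m * f = 13.3 * 125 = 1662.5
Compute log10(1662.5) = 3.220762
Compute 20 * 3.220762 = 64.4152
TL = 64.4152 - 47.3 = 17.12

17.12 dB


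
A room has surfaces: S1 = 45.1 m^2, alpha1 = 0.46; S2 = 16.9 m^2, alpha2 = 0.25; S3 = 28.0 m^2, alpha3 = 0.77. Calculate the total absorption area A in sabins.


Given surfaces:
  Surface 1: 45.1 * 0.46 = 20.746
  Surface 2: 16.9 * 0.25 = 4.225
  Surface 3: 28.0 * 0.77 = 21.56
Formula: A = sum(Si * alpha_i)
A = 20.746 + 4.225 + 21.56
A = 46.53

46.53 sabins


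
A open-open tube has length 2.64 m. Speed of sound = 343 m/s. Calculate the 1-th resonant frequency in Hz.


Given values:
  Tube type: open-open, L = 2.64 m, c = 343 m/s, n = 1
Formula: f_n = n * c / (2 * L)
Compute 2 * L = 2 * 2.64 = 5.28
f = 1 * 343 / 5.28
f = 64.96

64.96 Hz


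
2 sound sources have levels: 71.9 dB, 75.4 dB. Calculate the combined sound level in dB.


Formula: L_total = 10 * log10( sum(10^(Li/10)) )
  Source 1: 10^(71.9/10) = 15488166.1891
  Source 2: 10^(75.4/10) = 34673685.0453
Sum of linear values = 50161851.2344
L_total = 10 * log10(50161851.2344) = 77.0

77.0 dB


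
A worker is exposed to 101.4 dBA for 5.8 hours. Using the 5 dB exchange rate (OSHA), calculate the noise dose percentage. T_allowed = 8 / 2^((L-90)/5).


Given values:
  L = 101.4 dBA, T = 5.8 hours
Formula: T_allowed = 8 / 2^((L - 90) / 5)
Compute exponent: (101.4 - 90) / 5 = 2.28
Compute 2^(2.28) = 4.85678
T_allowed = 8 / 4.85678 = 1.647182 hours
Dose = (T / T_allowed) * 100
Dose = (5.8 / 1.647182) * 100 = 352.12

352.12 %


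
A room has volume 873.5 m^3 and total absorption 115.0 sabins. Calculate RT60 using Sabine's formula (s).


Given values:
  V = 873.5 m^3
  A = 115.0 sabins
Formula: RT60 = 0.161 * V / A
Numerator: 0.161 * 873.5 = 140.6335
RT60 = 140.6335 / 115.0 = 1.223

1.223 s


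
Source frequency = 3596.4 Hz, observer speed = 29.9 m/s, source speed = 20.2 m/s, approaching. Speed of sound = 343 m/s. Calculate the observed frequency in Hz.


Given values:
  f_s = 3596.4 Hz, v_o = 29.9 m/s, v_s = 20.2 m/s
  Direction: approaching
Formula: f_o = f_s * (c + v_o) / (c - v_s)
Numerator: c + v_o = 343 + 29.9 = 372.9
Denominator: c - v_s = 343 - 20.2 = 322.8
f_o = 3596.4 * 372.9 / 322.8 = 4154.58

4154.58 Hz


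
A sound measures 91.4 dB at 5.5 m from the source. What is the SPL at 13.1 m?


Given values:
  SPL1 = 91.4 dB, r1 = 5.5 m, r2 = 13.1 m
Formula: SPL2 = SPL1 - 20 * log10(r2 / r1)
Compute ratio: r2 / r1 = 13.1 / 5.5 = 2.3818
Compute log10: log10(2.3818) = 0.376905
Compute drop: 20 * 0.376905 = 7.5381
SPL2 = 91.4 - 7.5381 = 83.86

83.86 dB


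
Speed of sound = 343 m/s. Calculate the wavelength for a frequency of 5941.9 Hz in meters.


Given values:
  c = 343 m/s, f = 5941.9 Hz
Formula: lambda = c / f
lambda = 343 / 5941.9
lambda = 0.0577

0.0577 m


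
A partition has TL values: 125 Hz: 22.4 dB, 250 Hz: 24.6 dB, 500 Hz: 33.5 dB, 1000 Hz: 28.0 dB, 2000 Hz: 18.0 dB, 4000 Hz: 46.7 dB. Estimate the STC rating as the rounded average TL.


Given TL values at each frequency:
  125 Hz: 22.4 dB
  250 Hz: 24.6 dB
  500 Hz: 33.5 dB
  1000 Hz: 28.0 dB
  2000 Hz: 18.0 dB
  4000 Hz: 46.7 dB
Formula: STC ~ round(average of TL values)
Sum = 22.4 + 24.6 + 33.5 + 28.0 + 18.0 + 46.7 = 173.2
Average = 173.2 / 6 = 28.87
Rounded: 29

29


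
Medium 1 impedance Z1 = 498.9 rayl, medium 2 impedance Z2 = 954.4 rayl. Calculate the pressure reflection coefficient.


Given values:
  Z1 = 498.9 rayl, Z2 = 954.4 rayl
Formula: R = (Z2 - Z1) / (Z2 + Z1)
Numerator: Z2 - Z1 = 954.4 - 498.9 = 455.5
Denominator: Z2 + Z1 = 954.4 + 498.9 = 1453.3
R = 455.5 / 1453.3 = 0.3134

0.3134


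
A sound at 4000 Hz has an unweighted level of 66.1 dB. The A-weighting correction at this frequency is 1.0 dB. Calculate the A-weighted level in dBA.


Given values:
  SPL = 66.1 dB
  A-weighting at 4000 Hz = 1.0 dB
Formula: L_A = SPL + A_weight
L_A = 66.1 + (1.0)
L_A = 67.1

67.1 dBA


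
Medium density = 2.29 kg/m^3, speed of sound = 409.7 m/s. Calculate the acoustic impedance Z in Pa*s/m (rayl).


Given values:
  rho = 2.29 kg/m^3
  c = 409.7 m/s
Formula: Z = rho * c
Z = 2.29 * 409.7
Z = 938.21

938.21 rayl


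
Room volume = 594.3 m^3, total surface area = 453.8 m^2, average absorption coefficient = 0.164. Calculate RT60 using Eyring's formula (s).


Given values:
  V = 594.3 m^3, S = 453.8 m^2, alpha = 0.164
Formula: RT60 = 0.161 * V / (-S * ln(1 - alpha))
Compute ln(1 - 0.164) = ln(0.836) = -0.179127
Denominator: -453.8 * -0.179127 = 81.2878
Numerator: 0.161 * 594.3 = 95.6823
RT60 = 95.6823 / 81.2878 = 1.177

1.177 s


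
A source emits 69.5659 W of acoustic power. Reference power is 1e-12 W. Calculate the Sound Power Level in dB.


Given values:
  W = 69.5659 W
  W_ref = 1e-12 W
Formula: SWL = 10 * log10(W / W_ref)
Compute ratio: W / W_ref = 69565900000000
Compute log10: log10(69565900000000) = 13.842396
Multiply: SWL = 10 * 13.842396 = 138.42

138.42 dB


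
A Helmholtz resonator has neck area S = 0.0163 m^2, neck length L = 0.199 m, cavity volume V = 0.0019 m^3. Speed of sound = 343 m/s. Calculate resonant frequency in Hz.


Given values:
  S = 0.0163 m^2, L = 0.199 m, V = 0.0019 m^3, c = 343 m/s
Formula: f = (c / (2*pi)) * sqrt(S / (V * L))
Compute V * L = 0.0019 * 0.199 = 0.0003781
Compute S / (V * L) = 0.0163 / 0.0003781 = 43.1103
Compute sqrt(43.1103) = 6.565843
Compute c / (2*pi) = 343 / 6.283185 = 54.590148
f = 54.590148 * 6.565843 = 358.43

358.43 Hz


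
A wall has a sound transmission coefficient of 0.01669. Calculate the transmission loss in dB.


Given values:
  tau = 0.01669
Formula: TL = 10 * log10(1 / tau)
Compute 1 / tau = 1 / 0.01669 = 59.9161
Compute log10(59.9161) = 1.777544
TL = 10 * 1.777544 = 17.78

17.78 dB


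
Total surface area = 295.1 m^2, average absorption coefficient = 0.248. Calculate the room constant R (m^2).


Given values:
  S = 295.1 m^2, alpha = 0.248
Formula: R = S * alpha / (1 - alpha)
Numerator: 295.1 * 0.248 = 73.1848
Denominator: 1 - 0.248 = 0.752
R = 73.1848 / 0.752 = 97.32

97.32 m^2


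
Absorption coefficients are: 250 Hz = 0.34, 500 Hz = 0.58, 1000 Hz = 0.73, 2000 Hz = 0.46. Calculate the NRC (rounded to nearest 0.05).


Given values:
  a_250 = 0.34, a_500 = 0.58
  a_1000 = 0.73, a_2000 = 0.46
Formula: NRC = (a250 + a500 + a1000 + a2000) / 4
Sum = 0.34 + 0.58 + 0.73 + 0.46 = 2.11
NRC = 2.11 / 4 = 0.5275
Rounded to nearest 0.05: 0.55

0.55


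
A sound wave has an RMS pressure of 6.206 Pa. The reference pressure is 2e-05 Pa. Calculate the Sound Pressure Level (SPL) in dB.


Given values:
  p = 6.206 Pa
  p_ref = 2e-05 Pa
Formula: SPL = 20 * log10(p / p_ref)
Compute ratio: p / p_ref = 6.206 / 2e-05 = 310300
Compute log10: log10(310300) = 5.491782
Multiply: SPL = 20 * 5.491782 = 109.84

109.84 dB


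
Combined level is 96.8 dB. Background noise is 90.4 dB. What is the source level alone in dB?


Given values:
  L_total = 96.8 dB, L_bg = 90.4 dB
Formula: L_source = 10 * log10(10^(L_total/10) - 10^(L_bg/10))
Convert to linear:
  10^(96.8/10) = 4786300923.2264
  10^(90.4/10) = 1096478196.1432
Difference: 4786300923.2264 - 1096478196.1432 = 3689822727.0832
L_source = 10 * log10(3689822727.0832) = 95.67

95.67 dB


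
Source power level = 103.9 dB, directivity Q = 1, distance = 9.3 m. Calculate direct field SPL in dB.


Given values:
  Lw = 103.9 dB, Q = 1, r = 9.3 m
Formula: SPL = Lw + 10 * log10(Q / (4 * pi * r^2))
Compute 4 * pi * r^2 = 4 * pi * 9.3^2 = 1086.8654
Compute Q / denom = 1 / 1086.8654 = 0.00092008
Compute 10 * log10(0.00092008) = -30.3617
SPL = 103.9 + (-30.3617) = 73.54

73.54 dB


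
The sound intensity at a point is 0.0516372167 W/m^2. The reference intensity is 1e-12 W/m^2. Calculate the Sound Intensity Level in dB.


Given values:
  I = 0.0516372167 W/m^2
  I_ref = 1e-12 W/m^2
Formula: SIL = 10 * log10(I / I_ref)
Compute ratio: I / I_ref = 51637216700
Compute log10: log10(51637216700) = 10.712963
Multiply: SIL = 10 * 10.712963 = 107.13

107.13 dB


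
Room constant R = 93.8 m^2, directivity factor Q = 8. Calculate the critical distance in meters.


Given values:
  R = 93.8 m^2, Q = 8
Formula: d_c = 0.141 * sqrt(Q * R)
Compute Q * R = 8 * 93.8 = 750.4
Compute sqrt(750.4) = 27.3934
d_c = 0.141 * 27.3934 = 3.862

3.862 m


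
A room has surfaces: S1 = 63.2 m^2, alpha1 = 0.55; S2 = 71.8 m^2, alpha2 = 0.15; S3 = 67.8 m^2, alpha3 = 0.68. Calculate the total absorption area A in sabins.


Given surfaces:
  Surface 1: 63.2 * 0.55 = 34.76
  Surface 2: 71.8 * 0.15 = 10.77
  Surface 3: 67.8 * 0.68 = 46.104
Formula: A = sum(Si * alpha_i)
A = 34.76 + 10.77 + 46.104
A = 91.63

91.63 sabins


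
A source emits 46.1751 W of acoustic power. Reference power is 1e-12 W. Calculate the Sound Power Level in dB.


Given values:
  W = 46.1751 W
  W_ref = 1e-12 W
Formula: SWL = 10 * log10(W / W_ref)
Compute ratio: W / W_ref = 46175100000000
Compute log10: log10(46175100000000) = 13.664408
Multiply: SWL = 10 * 13.664408 = 136.64

136.64 dB


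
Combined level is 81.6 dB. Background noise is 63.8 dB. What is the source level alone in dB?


Given values:
  L_total = 81.6 dB, L_bg = 63.8 dB
Formula: L_source = 10 * log10(10^(L_total/10) - 10^(L_bg/10))
Convert to linear:
  10^(81.6/10) = 144543977.0746
  10^(63.8/10) = 2398832.919
Difference: 144543977.0746 - 2398832.919 = 142145144.1556
L_source = 10 * log10(142145144.1556) = 81.53

81.53 dB


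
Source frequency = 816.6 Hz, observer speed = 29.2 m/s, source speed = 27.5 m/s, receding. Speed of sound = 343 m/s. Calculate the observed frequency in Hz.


Given values:
  f_s = 816.6 Hz, v_o = 29.2 m/s, v_s = 27.5 m/s
  Direction: receding
Formula: f_o = f_s * (c - v_o) / (c + v_s)
Numerator: c - v_o = 343 - 29.2 = 313.8
Denominator: c + v_s = 343 + 27.5 = 370.5
f_o = 816.6 * 313.8 / 370.5 = 691.63

691.63 Hz


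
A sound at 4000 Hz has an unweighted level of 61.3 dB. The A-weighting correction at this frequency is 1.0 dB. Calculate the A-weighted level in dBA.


Given values:
  SPL = 61.3 dB
  A-weighting at 4000 Hz = 1.0 dB
Formula: L_A = SPL + A_weight
L_A = 61.3 + (1.0)
L_A = 62.3

62.3 dBA
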